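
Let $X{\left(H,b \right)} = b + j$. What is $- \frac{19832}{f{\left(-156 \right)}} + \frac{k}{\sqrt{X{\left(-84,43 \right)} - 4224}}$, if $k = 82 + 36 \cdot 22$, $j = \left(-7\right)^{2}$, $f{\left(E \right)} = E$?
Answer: $\frac{4958}{39} - \frac{437 i \sqrt{1033}}{1033} \approx 127.13 - 13.597 i$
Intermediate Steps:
$j = 49$
$k = 874$ ($k = 82 + 792 = 874$)
$X{\left(H,b \right)} = 49 + b$ ($X{\left(H,b \right)} = b + 49 = 49 + b$)
$- \frac{19832}{f{\left(-156 \right)}} + \frac{k}{\sqrt{X{\left(-84,43 \right)} - 4224}} = - \frac{19832}{-156} + \frac{874}{\sqrt{\left(49 + 43\right) - 4224}} = \left(-19832\right) \left(- \frac{1}{156}\right) + \frac{874}{\sqrt{92 - 4224}} = \frac{4958}{39} + \frac{874}{\sqrt{-4132}} = \frac{4958}{39} + \frac{874}{2 i \sqrt{1033}} = \frac{4958}{39} + 874 \left(- \frac{i \sqrt{1033}}{2066}\right) = \frac{4958}{39} - \frac{437 i \sqrt{1033}}{1033}$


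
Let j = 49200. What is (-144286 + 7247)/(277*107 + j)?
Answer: -137039/78839 ≈ -1.7382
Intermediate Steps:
(-144286 + 7247)/(277*107 + j) = (-144286 + 7247)/(277*107 + 49200) = -137039/(29639 + 49200) = -137039/78839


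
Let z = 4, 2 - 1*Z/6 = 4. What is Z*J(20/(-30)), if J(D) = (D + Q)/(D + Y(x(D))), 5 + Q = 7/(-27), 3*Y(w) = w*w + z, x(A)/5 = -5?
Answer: 640/1881 ≈ 0.34024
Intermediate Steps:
Z = -12 (Z = 12 - 6*4 = 12 - 24 = -12)
x(A) = -25 (x(A) = 5*(-5) = -25)
Y(w) = 4/3 + w²/3 (Y(w) = (w*w + 4)/3 = (w² + 4)/3 = (4 + w²)/3 = 4/3 + w²/3)
Q = -142/27 (Q = -5 + 7/(-27) = -5 + 7*(-1/27) = -5 - 7/27 = -142/27 ≈ -5.2593)
J(D) = (-142/27 + D)/(629/3 + D) (J(D) = (D - 142/27)/(D + (4/3 + (⅓)*(-25)²)) = (-142/27 + D)/(D + (4/3 + (⅓)*625)) = (-142/27 + D)/(D + (4/3 + 625/3)) = (-142/27 + D)/(D + 629/3) = (-142/27 + D)/(629/3 + D))
Z*J(20/(-30)) = -4*(-142 + 27*(20/(-30)))/(3*(629 + 3*(20/(-30)))) = -4*(-142 + 27*(20*(-1/30)))/(3*(629 + 3*(20*(-1/30)))) = -4*(-142 + 27*(-⅔))/(3*(629 + 3*(-⅔))) = -4*(-142 - 18)/(3*(629 - 2)) = -4*(-160)/(3*627) = -12*(-160/5643) = 640/1881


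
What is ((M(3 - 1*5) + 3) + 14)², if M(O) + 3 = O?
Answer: 144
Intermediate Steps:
M(O) = -3 + O
((M(3 - 1*5) + 3) + 14)² = (((-3 + (3 - 1*5)) + 3) + 14)² = (((-3 + (3 - 5)) + 3) + 14)² = (((-3 - 2) + 3) + 14)² = ((-5 + 3) + 14)² = (-2 + 14)² = 12² = 144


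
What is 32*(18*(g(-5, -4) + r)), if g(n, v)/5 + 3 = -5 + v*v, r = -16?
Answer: 13824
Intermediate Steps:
g(n, v) = -40 + 5*v**2 (g(n, v) = -15 + 5*(-5 + v*v) = -15 + 5*(-5 + v**2) = -15 + (-25 + 5*v**2) = -40 + 5*v**2)
32*(18*(g(-5, -4) + r)) = 32*(18*((-40 + 5*(-4)**2) - 16)) = 32*(18*((-40 + 5*16) - 16)) = 32*(18*((-40 + 80) - 16)) = 32*(18*(40 - 16)) = 32*(18*24) = 32*432 = 13824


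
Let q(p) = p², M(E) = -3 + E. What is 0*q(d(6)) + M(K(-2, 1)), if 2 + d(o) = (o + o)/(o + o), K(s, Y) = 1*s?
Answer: -5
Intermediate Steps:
K(s, Y) = s
d(o) = -1 (d(o) = -2 + (o + o)/(o + o) = -2 + (2*o)/((2*o)) = -2 + (2*o)*(1/(2*o)) = -2 + 1 = -1)
0*q(d(6)) + M(K(-2, 1)) = 0*(-1)² + (-3 - 2) = 0*1 - 5 = 0 - 5 = -5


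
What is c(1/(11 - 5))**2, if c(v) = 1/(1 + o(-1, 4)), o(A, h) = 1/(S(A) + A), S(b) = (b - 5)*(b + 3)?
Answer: 169/144 ≈ 1.1736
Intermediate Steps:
S(b) = (-5 + b)*(3 + b)
o(A, h) = 1/(-15 + A**2 - A) (o(A, h) = 1/((-15 + A**2 - 2*A) + A) = 1/(-15 + A**2 - A))
c(v) = 13/12 (c(v) = 1/(1 + 1/(-15 + (-1)**2 - 1*(-1))) = 1/(1 + 1/(-15 + 1 + 1)) = 1/(1 + 1/(-13)) = 1/(1 - 1/13) = 1/(12/13) = 13/12)
c(1/(11 - 5))**2 = (13/12)**2 = 169/144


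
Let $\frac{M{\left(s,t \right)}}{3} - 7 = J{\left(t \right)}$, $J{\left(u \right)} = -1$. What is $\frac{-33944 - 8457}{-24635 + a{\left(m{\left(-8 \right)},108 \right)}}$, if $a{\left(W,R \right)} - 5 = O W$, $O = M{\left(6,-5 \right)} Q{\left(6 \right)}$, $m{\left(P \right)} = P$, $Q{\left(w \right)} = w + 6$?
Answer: $\frac{42401}{26358} \approx 1.6087$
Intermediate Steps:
$M{\left(s,t \right)} = 18$ ($M{\left(s,t \right)} = 21 + 3 \left(-1\right) = 21 - 3 = 18$)
$Q{\left(w \right)} = 6 + w$
$O = 216$ ($O = 18 \left(6 + 6\right) = 18 \cdot 12 = 216$)
$a{\left(W,R \right)} = 5 + 216 W$
$\frac{-33944 - 8457}{-24635 + a{\left(m{\left(-8 \right)},108 \right)}} = \frac{-33944 - 8457}{-24635 + \left(5 + 216 \left(-8\right)\right)} = - \frac{42401}{-24635 + \left(5 - 1728\right)} = - \frac{42401}{-24635 - 1723} = - \frac{42401}{-26358} = \left(-42401\right) \left(- \frac{1}{26358}\right) = \frac{42401}{26358}$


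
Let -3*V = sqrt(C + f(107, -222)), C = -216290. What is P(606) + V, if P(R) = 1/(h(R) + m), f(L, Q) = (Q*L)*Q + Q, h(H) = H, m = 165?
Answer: 1/771 - 2*sqrt(1264219)/3 ≈ -749.58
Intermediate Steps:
f(L, Q) = Q + L*Q**2 (f(L, Q) = (L*Q)*Q + Q = L*Q**2 + Q = Q + L*Q**2)
P(R) = 1/(165 + R) (P(R) = 1/(R + 165) = 1/(165 + R))
V = -2*sqrt(1264219)/3 (V = -sqrt(-216290 - 222*(1 + 107*(-222)))/3 = -sqrt(-216290 - 222*(1 - 23754))/3 = -sqrt(-216290 - 222*(-23753))/3 = -sqrt(-216290 + 5273166)/3 = -2*sqrt(1264219)/3 ≈ -749.58)
P(606) + V = 1/(165 + 606) - 2*sqrt(1264219)/3 = 1/771 - 2*sqrt(1264219)/3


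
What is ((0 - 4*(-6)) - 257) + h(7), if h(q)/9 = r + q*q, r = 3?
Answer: 235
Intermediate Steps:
h(q) = 27 + 9*q**2 (h(q) = 9*(3 + q*q) = 9*(3 + q**2) = 27 + 9*q**2)
((0 - 4*(-6)) - 257) + h(7) = ((0 - 4*(-6)) - 257) + (27 + 9*7**2) = ((0 + 24) - 257) + (27 + 9*49) = (24 - 257) + (27 + 441) = -233 + 468 = 235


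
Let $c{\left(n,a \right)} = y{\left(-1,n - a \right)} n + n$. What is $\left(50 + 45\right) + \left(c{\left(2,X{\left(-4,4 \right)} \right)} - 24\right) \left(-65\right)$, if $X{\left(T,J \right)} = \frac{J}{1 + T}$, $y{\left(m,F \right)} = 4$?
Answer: $1005$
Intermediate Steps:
$c{\left(n,a \right)} = 5 n$ ($c{\left(n,a \right)} = 4 n + n = 5 n$)
$\left(50 + 45\right) + \left(c{\left(2,X{\left(-4,4 \right)} \right)} - 24\right) \left(-65\right) = \left(50 + 45\right) + \left(5 \cdot 2 - 24\right) \left(-65\right) = 95 + \left(10 - 24\right) \left(-65\right) = 95 - -910 = 95 + 910 = 1005$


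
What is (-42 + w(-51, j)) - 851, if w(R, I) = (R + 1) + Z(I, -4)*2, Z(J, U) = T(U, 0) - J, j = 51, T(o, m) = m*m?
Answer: -1045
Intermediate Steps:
T(o, m) = m²
Z(J, U) = -J (Z(J, U) = 0² - J = 0 - J = -J)
w(R, I) = 1 + R - 2*I (w(R, I) = (R + 1) - I*2 = (1 + R) - 2*I = 1 + R - 2*I)
(-42 + w(-51, j)) - 851 = (-42 + (1 - 51 - 2*51)) - 851 = (-42 + (1 - 51 - 102)) - 851 = (-42 - 152) - 851 = -194 - 851 = -1045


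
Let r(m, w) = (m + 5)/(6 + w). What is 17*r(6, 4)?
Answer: 187/10 ≈ 18.700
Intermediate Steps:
r(m, w) = (5 + m)/(6 + w)
17*r(6, 4) = 17*((5 + 6)/(6 + 4)) = 17*(11/10) = 187/10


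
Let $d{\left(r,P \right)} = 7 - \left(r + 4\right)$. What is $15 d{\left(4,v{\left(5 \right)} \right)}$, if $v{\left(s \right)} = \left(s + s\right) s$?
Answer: $-15$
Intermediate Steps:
$v{\left(s \right)} = 2 s^{2}$ ($v{\left(s \right)} = 2 s s = 2 s^{2}$)
$d{\left(r,P \right)} = 3 - r$ ($d{\left(r,P \right)} = 7 - \left(4 + r\right) = 3 - r$)
$15 d{\left(4,v{\left(5 \right)} \right)} = 15 \left(3 - 4\right) = 15 \left(-1\right) = -15$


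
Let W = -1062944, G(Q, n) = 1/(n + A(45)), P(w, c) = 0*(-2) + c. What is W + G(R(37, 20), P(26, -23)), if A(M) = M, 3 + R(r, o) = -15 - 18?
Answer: -23384767/22 ≈ -1.0629e+6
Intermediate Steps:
P(w, c) = c (P(w, c) = 0 + c = c)
R(r, o) = -36 (R(r, o) = -3 + (-15 - 18) = -3 - 33 = -36)
G(Q, n) = 1/(45 + n) (G(Q, n) = 1/(n + 45) = 1/(45 + n))
W + G(R(37, 20), P(26, -23)) = -1062944 + 1/(45 - 23) = -1062944 + 1/22 = -23384767/22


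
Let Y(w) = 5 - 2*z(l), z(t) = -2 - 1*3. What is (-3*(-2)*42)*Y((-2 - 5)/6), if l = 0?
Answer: 3780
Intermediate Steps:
z(t) = -5 (z(t) = -2 - 3 = -5)
Y(w) = 15 (Y(w) = 5 - 2*(-5) = 5 + 10 = 15)
(-3*(-2)*42)*Y((-2 - 5)/6) = (-3*(-2)*42)*15 = (6*42)*15 = 252*15 = 3780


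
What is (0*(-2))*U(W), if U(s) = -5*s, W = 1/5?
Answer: 0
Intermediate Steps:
W = ⅕ ≈ 0.20000
(0*(-2))*U(W) = (0*(-2))*(-5*⅕) = 0*(-1) = 0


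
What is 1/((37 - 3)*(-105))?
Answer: -1/3570 ≈ -0.00028011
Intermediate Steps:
1/((37 - 3)*(-105)) = 1/(34*(-105)) = 1/(-3570) = -1/3570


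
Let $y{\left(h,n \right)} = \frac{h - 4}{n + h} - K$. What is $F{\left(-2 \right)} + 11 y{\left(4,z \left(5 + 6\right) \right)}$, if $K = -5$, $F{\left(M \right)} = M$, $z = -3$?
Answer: $53$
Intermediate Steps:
$y{\left(h,n \right)} = 5 + \frac{-4 + h}{h + n}$ ($y{\left(h,n \right)} = \frac{h - 4}{n + h} - -5 = \frac{-4 + h}{h + n} + 5 = 5 + \frac{-4 + h}{h + n}$)
$F{\left(-2 \right)} + 11 y{\left(4,z \left(5 + 6\right) \right)} = -2 + 11 \frac{-4 + 5 \left(- 3 \left(5 + 6\right)\right) + 6 \cdot 4}{4 - 3 \left(5 + 6\right)} = -2 + 11 \frac{-4 + 5 \left(\left(-3\right) 11\right) + 24}{4 - 33} = -2 + 11 \frac{-4 + 5 \left(-33\right) + 24}{4 - 33} = -2 + 11 \frac{-4 - 165 + 24}{-29} = -2 + 11 \left(\left(- \frac{1}{29}\right) \left(-145\right)\right) = -2 + 11 \cdot 5 = -2 + 55 = 53$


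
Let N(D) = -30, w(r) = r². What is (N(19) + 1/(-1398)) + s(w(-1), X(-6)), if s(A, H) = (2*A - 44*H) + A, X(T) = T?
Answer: 331325/1398 ≈ 237.00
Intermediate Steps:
s(A, H) = -44*H + 3*A (s(A, H) = (-44*H + 2*A) + A = -44*H + 3*A)
(N(19) + 1/(-1398)) + s(w(-1), X(-6)) = (-30 + 1/(-1398)) + (-44*(-6) + 3*(-1)²) = (-30 - 1/1398) + (264 + 3*1) = -41941/1398 + (264 + 3) = -41941/1398 + 267 = 331325/1398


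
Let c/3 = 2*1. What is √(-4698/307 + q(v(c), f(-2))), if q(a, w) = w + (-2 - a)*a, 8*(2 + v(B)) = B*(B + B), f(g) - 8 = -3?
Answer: 2*I*√1727182/307 ≈ 8.5617*I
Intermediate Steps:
f(g) = 5 (f(g) = 8 - 3 = 5)
c = 6 (c = 3*(2*1) = 3*2 = 6)
v(B) = -2 + B²/4 (v(B) = -2 + (B*(B + B))/8 = -2 + (B*(2*B))/8 = -2 + (2*B²)/8 = -2 + B²/4)
q(a, w) = w + a*(-2 - a)
√(-4698/307 + q(v(c), f(-2))) = √(-4698/307 + (5 - (-2 + (¼)*6²)² - 2*(-2 + (¼)*6²))) = √(-4698*1/307 + (5 - (-2 + (¼)*36)² - 2*(-2 + (¼)*36))) = √(-4698/307 + (5 - (-2 + 9)² - 2*(-2 + 9))) = √(-4698/307 + (5 - 1*7² - 2*7)) = √(-4698/307 + (5 - 1*49 - 14)) = √(-4698/307 + (5 - 49 - 14)) = √(-4698/307 - 58) = √(-22504/307) = 2*I*√1727182/307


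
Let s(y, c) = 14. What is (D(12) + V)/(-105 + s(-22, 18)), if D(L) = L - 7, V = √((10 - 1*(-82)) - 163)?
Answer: -5/91 - I*√71/91 ≈ -0.054945 - 0.092595*I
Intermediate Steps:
V = I*√71 (V = √((10 + 82) - 163) = √(92 - 163) = √(-71) = I*√71 ≈ 8.4261*I)
D(L) = -7 + L
(D(12) + V)/(-105 + s(-22, 18)) = ((-7 + 12) + I*√71)/(-105 + 14) = (5 + I*√71)/(-91) = (5 + I*√71)*(-1/91) = -5/91 - I*√71/91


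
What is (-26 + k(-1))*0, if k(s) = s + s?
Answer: 0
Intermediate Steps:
k(s) = 2*s
(-26 + k(-1))*0 = (-26 + 2*(-1))*0 = (-26 - 2)*0 = -28*0 = 0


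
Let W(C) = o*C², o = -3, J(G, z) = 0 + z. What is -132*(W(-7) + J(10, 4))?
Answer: 18876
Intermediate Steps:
J(G, z) = z
W(C) = -3*C²
-132*(W(-7) + J(10, 4)) = -132*(-3*(-7)² + 4) = -132*(-3*49 + 4) = -132*(-147 + 4) = -132*(-143) = 18876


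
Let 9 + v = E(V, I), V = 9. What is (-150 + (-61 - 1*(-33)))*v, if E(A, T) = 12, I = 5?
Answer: -534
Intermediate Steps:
v = 3 (v = -9 + 12 = 3)
(-150 + (-61 - 1*(-33)))*v = (-150 + (-61 - 1*(-33)))*3 = (-150 + (-61 + 33))*3 = (-150 - 28)*3 = -178*3 = -534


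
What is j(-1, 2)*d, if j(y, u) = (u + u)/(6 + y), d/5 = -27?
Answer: -108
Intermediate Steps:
d = -135 (d = 5*(-27) = -135)
j(y, u) = 2*u/(6 + y) (j(y, u) = (2*u)/(6 + y) = 2*u/(6 + y))
j(-1, 2)*d = (2*2/(6 - 1))*(-135) = (2*2/5)*(-135) = (2*2*(⅕))*(-135) = (⅘)*(-135) = -108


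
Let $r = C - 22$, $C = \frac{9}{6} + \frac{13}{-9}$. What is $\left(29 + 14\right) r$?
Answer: $- \frac{16985}{18} \approx -943.61$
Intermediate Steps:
$C = \frac{1}{18}$ ($C = 9 \cdot \frac{1}{6} + 13 \left(- \frac{1}{9}\right) = \frac{3}{2} - \frac{13}{9} = \frac{1}{18} \approx 0.055556$)
$r = - \frac{395}{18}$ ($r = \frac{1}{18} - 22 = - \frac{395}{18} \approx -21.944$)
$\left(29 + 14\right) r = \left(29 + 14\right) \left(- \frac{395}{18}\right) = 43 \left(- \frac{395}{18}\right) = - \frac{16985}{18}$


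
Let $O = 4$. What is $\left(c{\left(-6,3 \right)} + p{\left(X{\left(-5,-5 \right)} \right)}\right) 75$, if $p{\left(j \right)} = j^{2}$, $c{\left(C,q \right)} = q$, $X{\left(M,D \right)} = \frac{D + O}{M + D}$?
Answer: $\frac{903}{4} \approx 225.75$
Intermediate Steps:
$X{\left(M,D \right)} = \frac{4 + D}{D + M}$ ($X{\left(M,D \right)} = \frac{D + 4}{M + D} = \frac{4 + D}{D + M}$)
$\left(c{\left(-6,3 \right)} + p{\left(X{\left(-5,-5 \right)} \right)}\right) 75 = \left(3 + \left(\frac{4 - 5}{-5 - 5}\right)^{2}\right) 75 = \left(3 + \left(\frac{1}{-10} \left(-1\right)\right)^{2}\right) 75 = \left(3 + \left(\left(- \frac{1}{10}\right) \left(-1\right)\right)^{2}\right) 75 = \left(3 + \left(\frac{1}{10}\right)^{2}\right) 75 = \left(3 + \frac{1}{100}\right) 75 = \frac{301}{100} \cdot 75 = \frac{903}{4}$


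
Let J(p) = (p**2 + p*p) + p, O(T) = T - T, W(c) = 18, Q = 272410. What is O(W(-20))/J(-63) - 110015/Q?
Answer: -22003/54482 ≈ -0.40386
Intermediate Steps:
O(T) = 0
J(p) = p + 2*p**2 (J(p) = (p**2 + p**2) + p = 2*p**2 + p = p + 2*p**2)
O(W(-20))/J(-63) - 110015/Q = 0/((-63*(1 + 2*(-63)))) - 110015/272410 = 0/((-63*(1 - 126))) - 110015*1/272410 = 0/((-63*(-125))) - 22003/54482 = 0/7875 - 22003/54482 = 0*(1/7875) - 22003/54482 = 0 - 22003/54482 = -22003/54482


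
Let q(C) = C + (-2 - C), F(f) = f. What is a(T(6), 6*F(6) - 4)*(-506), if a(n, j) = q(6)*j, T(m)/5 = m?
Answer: 32384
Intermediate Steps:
T(m) = 5*m
q(C) = -2
a(n, j) = -2*j
a(T(6), 6*F(6) - 4)*(-506) = -2*(6*6 - 4)*(-506) = -2*(36 - 4)*(-506) = -2*32*(-506) = -64*(-506) = 32384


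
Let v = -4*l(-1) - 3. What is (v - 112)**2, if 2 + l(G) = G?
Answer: 10609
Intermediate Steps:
l(G) = -2 + G
v = 9 (v = -4*(-2 - 1) - 3 = -4*(-3) - 3 = 12 - 3 = 9)
(v - 112)**2 = (9 - 112)**2 = (-103)**2 = 10609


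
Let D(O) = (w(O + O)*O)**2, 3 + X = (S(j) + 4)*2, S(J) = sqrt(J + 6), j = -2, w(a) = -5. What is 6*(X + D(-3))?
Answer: 1404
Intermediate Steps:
S(J) = sqrt(6 + J)
X = 9 (X = -3 + (sqrt(6 - 2) + 4)*2 = -3 + (sqrt(4) + 4)*2 = -3 + (2 + 4)*2 = -3 + 6*2 = -3 + 12 = 9)
D(O) = 25*O**2 (D(O) = (-5*O)**2 = 25*O**2)
6*(X + D(-3)) = 6*(9 + 25*(-3)**2) = 6*(9 + 25*9) = 6*(9 + 225) = 6*234 = 1404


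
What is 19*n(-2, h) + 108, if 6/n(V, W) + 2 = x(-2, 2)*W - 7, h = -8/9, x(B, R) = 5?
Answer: 12042/121 ≈ 99.521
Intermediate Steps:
h = -8/9 (h = -8*1/9 = -8/9 ≈ -0.88889)
n(V, W) = 6/(-9 + 5*W) (n(V, W) = 6/(-2 + (5*W - 7)) = 6/(-2 + (-7 + 5*W)) = 6/(-9 + 5*W))
19*n(-2, h) + 108 = 19*(6/(-9 + 5*(-8/9))) + 108 = 19*(6/(-9 - 40/9)) + 108 = 19*(6/(-121/9)) + 108 = 19*(6*(-9/121)) + 108 = 19*(-54/121) + 108 = -1026/121 + 108 = 12042/121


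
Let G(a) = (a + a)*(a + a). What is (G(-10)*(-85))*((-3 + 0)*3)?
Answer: 306000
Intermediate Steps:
G(a) = 4*a² (G(a) = (2*a)*(2*a) = 4*a²)
(G(-10)*(-85))*((-3 + 0)*3) = ((4*(-10)²)*(-85))*((-3 + 0)*3) = ((4*100)*(-85))*(-3*3) = (400*(-85))*(-9) = -34000*(-9) = 306000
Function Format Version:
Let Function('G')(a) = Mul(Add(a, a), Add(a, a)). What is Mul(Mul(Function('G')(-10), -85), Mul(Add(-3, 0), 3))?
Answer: 306000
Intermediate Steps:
Function('G')(a) = Mul(4, Pow(a, 2)) (Function('G')(a) = Mul(Mul(2, a), Mul(2, a)) = Mul(4, Pow(a, 2)))
Mul(Mul(Function('G')(-10), -85), Mul(Add(-3, 0), 3)) = Mul(Mul(Mul(4, Pow(-10, 2)), -85), Mul(Add(-3, 0), 3)) = Mul(Mul(Mul(4, 100), -85), Mul(-3, 3)) = Mul(Mul(400, -85), -9) = Mul(-34000, -9) = 306000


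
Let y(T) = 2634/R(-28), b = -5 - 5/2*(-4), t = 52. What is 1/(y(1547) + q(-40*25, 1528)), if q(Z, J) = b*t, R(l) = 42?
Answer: 7/2259 ≈ 0.0030987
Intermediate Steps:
b = 5 (b = -5 - 5*½*(-4) = -5 - 5/2*(-4) = -5 + 10 = 5)
q(Z, J) = 260 (q(Z, J) = 5*52 = 260)
y(T) = 439/7 (y(T) = 2634/42 = 2634*(1/42) = 439/7)
1/(y(1547) + q(-40*25, 1528)) = 1/(439/7 + 260) = 1/(2259/7) = 7/2259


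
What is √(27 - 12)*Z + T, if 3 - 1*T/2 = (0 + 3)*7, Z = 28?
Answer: -36 + 28*√15 ≈ 72.443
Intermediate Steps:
T = -36 (T = 6 - 2*(0 + 3)*7 = 6 - 6*7 = 6 - 2*21 = 6 - 42 = -36)
√(27 - 12)*Z + T = √(27 - 12)*28 - 36 = √15*28 - 36 = 28*√15 - 36 = -36 + 28*√15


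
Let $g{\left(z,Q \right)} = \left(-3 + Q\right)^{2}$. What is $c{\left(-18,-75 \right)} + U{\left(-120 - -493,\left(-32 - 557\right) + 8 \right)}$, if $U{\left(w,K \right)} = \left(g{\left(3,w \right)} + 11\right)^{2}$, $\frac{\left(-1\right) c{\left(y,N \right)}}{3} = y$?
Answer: $18744621975$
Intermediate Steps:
$c{\left(y,N \right)} = - 3 y$
$U{\left(w,K \right)} = \left(11 + \left(-3 + w\right)^{2}\right)^{2}$ ($U{\left(w,K \right)} = \left(\left(-3 + w\right)^{2} + 11\right)^{2} = \left(11 + \left(-3 + w\right)^{2}\right)^{2}$)
$c{\left(-18,-75 \right)} + U{\left(-120 - -493,\left(-32 - 557\right) + 8 \right)} = \left(-3\right) \left(-18\right) + \left(11 + \left(-3 - -373\right)^{2}\right)^{2} = 54 + \left(11 + \left(-3 + \left(-120 + 493\right)\right)^{2}\right)^{2} = 54 + \left(11 + \left(-3 + 373\right)^{2}\right)^{2} = 54 + \left(11 + 370^{2}\right)^{2} = 54 + \left(11 + 136900\right)^{2} = 54 + 136911^{2} = 54 + 18744621921 = 18744621975$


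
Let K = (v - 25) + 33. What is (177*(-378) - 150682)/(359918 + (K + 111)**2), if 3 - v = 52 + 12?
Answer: -108794/181641 ≈ -0.59895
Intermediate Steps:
v = -61 (v = 3 - (52 + 12) = 3 - 1*64 = 3 - 64 = -61)
K = -53 (K = (-61 - 25) + 33 = -86 + 33 = -53)
(177*(-378) - 150682)/(359918 + (K + 111)**2) = (177*(-378) - 150682)/(359918 + (-53 + 111)**2) = (-66906 - 150682)/(359918 + 58**2) = -217588/(359918 + 3364) = -217588/363282 = -217588*1/363282 = -108794/181641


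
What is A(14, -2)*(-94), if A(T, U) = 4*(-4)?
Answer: 1504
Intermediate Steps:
A(T, U) = -16
A(14, -2)*(-94) = -16*(-94) = 1504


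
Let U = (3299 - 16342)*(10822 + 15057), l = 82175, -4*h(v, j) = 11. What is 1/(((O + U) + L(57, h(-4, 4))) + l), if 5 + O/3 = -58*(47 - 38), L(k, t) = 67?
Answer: -1/337459136 ≈ -2.9633e-9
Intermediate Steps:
h(v, j) = -11/4 (h(v, j) = -1/4*11 = -11/4)
O = -1581 (O = -15 + 3*(-58*(47 - 38)) = -15 + 3*(-58*9) = -15 + 3*(-522) = -15 - 1566 = -1581)
U = -337539797 (U = -13043*25879 = -337539797)
1/(((O + U) + L(57, h(-4, 4))) + l) = 1/(((-1581 - 337539797) + 67) + 82175) = 1/((-337541378 + 67) + 82175) = 1/(-337541311 + 82175) = 1/(-337459136) = -1/337459136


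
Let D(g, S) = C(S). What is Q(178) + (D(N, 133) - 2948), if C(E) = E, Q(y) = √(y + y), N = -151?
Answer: -2815 + 2*√89 ≈ -2796.1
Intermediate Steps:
Q(y) = √2*√y (Q(y) = √(2*y) = √2*√y)
D(g, S) = S
Q(178) + (D(N, 133) - 2948) = √2*√178 + (133 - 2948) = 2*√89 - 2815 = -2815 + 2*√89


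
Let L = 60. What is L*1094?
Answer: 65640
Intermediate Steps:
L*1094 = 60*1094 = 65640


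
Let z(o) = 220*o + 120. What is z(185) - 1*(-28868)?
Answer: 69688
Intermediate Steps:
z(o) = 120 + 220*o
z(185) - 1*(-28868) = (120 + 220*185) - 1*(-28868) = (120 + 40700) + 28868 = 40820 + 28868 = 69688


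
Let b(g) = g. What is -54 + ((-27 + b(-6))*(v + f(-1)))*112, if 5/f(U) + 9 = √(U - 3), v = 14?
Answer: -847302/17 + 7392*I/17 ≈ -49841.0 + 434.82*I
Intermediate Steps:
f(U) = 5/(-9 + √(-3 + U)) (f(U) = 5/(-9 + √(U - 3)) = 5/(-9 + √(-3 + U)))
-54 + ((-27 + b(-6))*(v + f(-1)))*112 = -54 + ((-27 - 6)*(14 + 5/(-9 + √(-3 - 1))))*112 = -54 - 33*(14 + 5/(-9 + √(-4)))*112 = -54 - 33*(14 + 5/(-9 + 2*I))*112 = -54 - 33*(14 + 5*((-9 - 2*I)/85))*112 = -54 - 33*(14 + (-9 - 2*I)/17)*112 = -54 + (-462 - 33*(-9 - 2*I)/17)*112 = -54 + (-51744 - 3696*(-9 - 2*I)/17) = -51798 - 3696*(-9 - 2*I)/17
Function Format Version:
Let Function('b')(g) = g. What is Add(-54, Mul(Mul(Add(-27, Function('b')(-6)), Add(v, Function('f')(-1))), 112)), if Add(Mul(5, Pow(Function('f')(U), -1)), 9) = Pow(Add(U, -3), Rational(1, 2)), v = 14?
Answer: Add(Rational(-847302, 17), Mul(Rational(7392, 17), I)) ≈ Add(-49841., Mul(434.82, I))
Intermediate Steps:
Function('f')(U) = Mul(5, Pow(Add(-9, Pow(Add(-3, U), Rational(1, 2))), -1)) (Function('f')(U) = Mul(5, Pow(Add(-9, Pow(Add(U, -3), Rational(1, 2))), -1)) = Mul(5, Pow(Add(-9, Pow(Add(-3, U), Rational(1, 2))), -1)))
Add(-54, Mul(Mul(Add(-27, Function('b')(-6)), Add(v, Function('f')(-1))), 112)) = Add(-54, Mul(Mul(Add(-27, -6), Add(14, Mul(5, Pow(Add(-9, Pow(Add(-3, -1), Rational(1, 2))), -1)))), 112)) = Add(-54, Mul(Mul(-33, Add(14, Mul(5, Pow(Add(-9, Pow(-4, Rational(1, 2))), -1)))), 112)) = Add(-54, Mul(Mul(-33, Add(14, Mul(5, Pow(Add(-9, Mul(2, I)), -1)))), 112)) = Add(-54, Mul(Mul(-33, Add(14, Mul(5, Mul(Rational(1, 85), Add(-9, Mul(-2, I)))))), 112)) = Add(-54, Mul(Mul(-33, Add(14, Mul(Rational(1, 17), Add(-9, Mul(-2, I))))), 112)) = Add(-54, Mul(Add(-462, Mul(Rational(-33, 17), Add(-9, Mul(-2, I)))), 112)) = Add(-54, Add(-51744, Mul(Rational(-3696, 17), Add(-9, Mul(-2, I))))) = Add(-51798, Mul(Rational(-3696, 17), Add(-9, Mul(-2, I))))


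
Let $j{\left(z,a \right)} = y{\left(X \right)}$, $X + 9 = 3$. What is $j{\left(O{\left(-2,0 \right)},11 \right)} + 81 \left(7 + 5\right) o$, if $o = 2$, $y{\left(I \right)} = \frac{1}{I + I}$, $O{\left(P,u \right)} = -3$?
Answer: $\frac{23327}{12} \approx 1943.9$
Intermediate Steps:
$X = -6$ ($X = -9 + 3 = -6$)
$y{\left(I \right)} = \frac{1}{2 I}$
$j{\left(z,a \right)} = - \frac{1}{12}$ ($j{\left(z,a \right)} = \frac{1}{2 \left(-6\right)} = \frac{1}{2} \left(- \frac{1}{6}\right) = - \frac{1}{12}$)
$j{\left(O{\left(-2,0 \right)},11 \right)} + 81 \left(7 + 5\right) o = - \frac{1}{12} + 81 \left(7 + 5\right) 2 = - \frac{1}{12} + 81 \cdot 12 \cdot 2 = - \frac{1}{12} + 81 \cdot 24 = - \frac{1}{12} + 1944 = \frac{23327}{12}$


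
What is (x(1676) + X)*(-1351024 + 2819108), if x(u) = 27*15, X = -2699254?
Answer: -3962137035316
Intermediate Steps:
x(u) = 405
(x(1676) + X)*(-1351024 + 2819108) = (405 - 2699254)*(-1351024 + 2819108) = -2698849*1468084 = -3962137035316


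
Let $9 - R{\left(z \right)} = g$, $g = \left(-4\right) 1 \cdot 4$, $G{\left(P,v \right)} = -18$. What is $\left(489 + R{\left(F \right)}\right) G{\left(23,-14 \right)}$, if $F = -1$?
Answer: $-9252$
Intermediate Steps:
$g = -16$ ($g = \left(-4\right) 4 = -16$)
$R{\left(z \right)} = 25$ ($R{\left(z \right)} = 9 - -16 = 9 + 16 = 25$)
$\left(489 + R{\left(F \right)}\right) G{\left(23,-14 \right)} = \left(489 + 25\right) \left(-18\right) = 514 \left(-18\right) = -9252$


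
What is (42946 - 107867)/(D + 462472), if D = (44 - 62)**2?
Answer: -64921/462796 ≈ -0.14028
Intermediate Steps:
D = 324 (D = (-18)**2 = 324)
(42946 - 107867)/(D + 462472) = (42946 - 107867)/(324 + 462472) = -64921/462796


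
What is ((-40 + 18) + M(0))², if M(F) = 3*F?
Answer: 484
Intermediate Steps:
((-40 + 18) + M(0))² = ((-40 + 18) + 3*0)² = (-22 + 0)² = (-22)² = 484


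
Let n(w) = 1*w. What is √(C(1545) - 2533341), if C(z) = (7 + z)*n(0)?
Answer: I*√2533341 ≈ 1591.6*I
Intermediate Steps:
n(w) = w
C(z) = 0 (C(z) = (7 + z)*0 = 0)
√(C(1545) - 2533341) = √(0 - 2533341) = √(-2533341) = I*√2533341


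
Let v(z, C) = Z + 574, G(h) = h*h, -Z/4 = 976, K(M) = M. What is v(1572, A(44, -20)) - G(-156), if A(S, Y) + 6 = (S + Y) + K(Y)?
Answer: -27666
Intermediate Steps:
Z = -3904 (Z = -4*976 = -3904)
G(h) = h**2
A(S, Y) = -6 + S + 2*Y (A(S, Y) = -6 + ((S + Y) + Y) = -6 + (S + 2*Y) = -6 + S + 2*Y)
v(z, C) = -3330 (v(z, C) = -3904 + 574 = -3330)
v(1572, A(44, -20)) - G(-156) = -3330 - 1*(-156)**2 = -3330 - 1*24336 = -3330 - 24336 = -27666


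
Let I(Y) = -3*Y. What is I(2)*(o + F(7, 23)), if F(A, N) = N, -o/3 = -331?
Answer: -6096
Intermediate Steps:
o = 993 (o = -3*(-331) = 993)
I(2)*(o + F(7, 23)) = (-3*2)*(993 + 23) = -6*1016 = -6096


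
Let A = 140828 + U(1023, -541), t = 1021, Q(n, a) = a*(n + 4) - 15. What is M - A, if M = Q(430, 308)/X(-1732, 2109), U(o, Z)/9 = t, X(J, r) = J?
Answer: -259963101/1732 ≈ -1.5009e+5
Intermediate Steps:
Q(n, a) = -15 + a*(4 + n) (Q(n, a) = a*(4 + n) - 15 = -15 + a*(4 + n))
U(o, Z) = 9189 (U(o, Z) = 9*1021 = 9189)
A = 150017 (A = 140828 + 9189 = 150017)
M = -133657/1732 (M = (-15 + 4*308 + 308*430)/(-1732) = (-15 + 1232 + 132440)*(-1/1732) = 133657*(-1/1732) = -133657/1732 ≈ -77.169)
M - A = -133657/1732 - 1*150017 = -133657/1732 - 150017 = -259963101/1732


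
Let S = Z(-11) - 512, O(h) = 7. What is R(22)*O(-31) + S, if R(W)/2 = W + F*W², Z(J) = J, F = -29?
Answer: -196719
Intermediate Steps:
R(W) = -58*W² + 2*W (R(W) = 2*(W - 29*W²) = -58*W² + 2*W)
S = -523 (S = -11 - 512 = -523)
R(22)*O(-31) + S = (2*22*(1 - 29*22))*7 - 523 = (2*22*(1 - 638))*7 - 523 = (2*22*(-637))*7 - 523 = -28028*7 - 523 = -196196 - 523 = -196719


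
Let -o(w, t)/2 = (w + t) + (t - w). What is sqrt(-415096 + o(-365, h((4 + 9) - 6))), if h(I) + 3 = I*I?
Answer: 4*I*sqrt(25955) ≈ 644.42*I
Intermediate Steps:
h(I) = -3 + I**2 (h(I) = -3 + I*I = -3 + I**2)
o(w, t) = -4*t (o(w, t) = -2*((w + t) + (t - w)) = -2*((t + w) + (t - w)) = -4*t)
sqrt(-415096 + o(-365, h((4 + 9) - 6))) = sqrt(-415096 - 4*(-3 + ((4 + 9) - 6)**2)) = sqrt(-415096 - 4*(-3 + (13 - 6)**2)) = sqrt(-415096 - 4*(-3 + 7**2)) = sqrt(-415096 - 4*(-3 + 49)) = sqrt(-415096 - 4*46) = sqrt(-415096 - 184) = sqrt(-415280) = 4*I*sqrt(25955)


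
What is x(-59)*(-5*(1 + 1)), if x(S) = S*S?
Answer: -34810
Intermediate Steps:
x(S) = S²
x(-59)*(-5*(1 + 1)) = (-59)²*(-5*(1 + 1)) = 3481*(-5*2) = 3481*(-10) = -34810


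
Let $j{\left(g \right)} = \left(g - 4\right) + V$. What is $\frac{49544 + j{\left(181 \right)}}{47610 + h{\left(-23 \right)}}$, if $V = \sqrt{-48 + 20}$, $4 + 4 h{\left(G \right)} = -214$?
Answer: $\frac{99442}{95111} + \frac{4 i \sqrt{7}}{95111} \approx 1.0455 + 0.00011127 i$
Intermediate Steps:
$h{\left(G \right)} = - \frac{109}{2}$ ($h{\left(G \right)} = -1 + \frac{1}{4} \left(-214\right) = -1 - \frac{107}{2} = - \frac{109}{2}$)
$V = 2 i \sqrt{7}$ ($V = \sqrt{-28} = 2 i \sqrt{7} \approx 5.2915 i$)
$j{\left(g \right)} = -4 + g + 2 i \sqrt{7}$ ($j{\left(g \right)} = \left(g - 4\right) + 2 i \sqrt{7} = \left(-4 + g\right) + 2 i \sqrt{7} = -4 + g + 2 i \sqrt{7}$)
$\frac{49544 + j{\left(181 \right)}}{47610 + h{\left(-23 \right)}} = \frac{49544 + \left(-4 + 181 + 2 i \sqrt{7}\right)}{47610 - \frac{109}{2}} = \frac{49544 + \left(177 + 2 i \sqrt{7}\right)}{\frac{95111}{2}} = \left(49721 + 2 i \sqrt{7}\right) \frac{2}{95111} = \frac{99442}{95111} + \frac{4 i \sqrt{7}}{95111}$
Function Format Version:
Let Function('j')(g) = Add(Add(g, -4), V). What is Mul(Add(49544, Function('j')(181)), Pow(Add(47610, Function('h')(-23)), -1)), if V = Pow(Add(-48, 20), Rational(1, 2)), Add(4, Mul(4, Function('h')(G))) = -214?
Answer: Add(Rational(99442, 95111), Mul(Rational(4, 95111), I, Pow(7, Rational(1, 2)))) ≈ Add(1.0455, Mul(0.00011127, I))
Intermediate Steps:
Function('h')(G) = Rational(-109, 2) (Function('h')(G) = Add(-1, Mul(Rational(1, 4), -214)) = Add(-1, Rational(-107, 2)) = Rational(-109, 2))
V = Mul(2, I, Pow(7, Rational(1, 2))) (V = Pow(-28, Rational(1, 2)) = Mul(2, I, Pow(7, Rational(1, 2))) ≈ Mul(5.2915, I))
Function('j')(g) = Add(-4, g, Mul(2, I, Pow(7, Rational(1, 2)))) (Function('j')(g) = Add(Add(g, -4), Mul(2, I, Pow(7, Rational(1, 2)))) = Add(Add(-4, g), Mul(2, I, Pow(7, Rational(1, 2)))) = Add(-4, g, Mul(2, I, Pow(7, Rational(1, 2)))))
Mul(Add(49544, Function('j')(181)), Pow(Add(47610, Function('h')(-23)), -1)) = Mul(Add(49544, Add(-4, 181, Mul(2, I, Pow(7, Rational(1, 2))))), Pow(Add(47610, Rational(-109, 2)), -1)) = Mul(Add(49544, Add(177, Mul(2, I, Pow(7, Rational(1, 2))))), Pow(Rational(95111, 2), -1)) = Mul(Add(49721, Mul(2, I, Pow(7, Rational(1, 2)))), Rational(2, 95111)) = Add(Rational(99442, 95111), Mul(Rational(4, 95111), I, Pow(7, Rational(1, 2))))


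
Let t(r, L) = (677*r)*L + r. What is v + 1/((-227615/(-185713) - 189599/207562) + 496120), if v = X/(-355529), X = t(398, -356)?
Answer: 1834412920739124184625888/6799111948883195878127 ≈ 269.80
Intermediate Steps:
t(r, L) = r + 677*L*r (t(r, L) = 677*L*r + r = r + 677*L*r)
X = -95922378 (X = 398*(1 + 677*(-356)) = 398*(1 - 241012) = 398*(-241011) = -95922378)
v = 95922378/355529 (v = -95922378/(-355529) = -95922378*(-1/355529) = 95922378/355529 ≈ 269.80)
v + 1/((-227615/(-185713) - 189599/207562) + 496120) = 95922378/355529 + 1/((-227615/(-185713) - 189599/207562) + 496120) = 95922378/355529 + 1/((-227615*(-1/185713) - 189599*1/207562) + 496120) = 95922378/355529 + 1/((227615/185713 - 189599/207562) + 496120) = 95922378/355529 + 1/(12033225543/38546961706 + 496120) = 95922378/355529 + 1/(19123930674806263/38546961706) = 95922378/355529 + 38546961706/19123930674806263 = 1834412920739124184625888/6799111948883195878127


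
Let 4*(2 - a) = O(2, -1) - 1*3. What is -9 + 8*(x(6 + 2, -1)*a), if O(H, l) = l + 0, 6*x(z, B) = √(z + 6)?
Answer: -9 + 4*√14 ≈ 5.9666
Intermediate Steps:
x(z, B) = √(6 + z)/6 (x(z, B) = √(z + 6)/6 = √(6 + z)/6)
O(H, l) = l
a = 3 (a = 2 - (-1 - 1*3)/4 = 2 - (-1 - 3)/4 = 2 - ¼*(-4) = 2 + 1 = 3)
-9 + 8*(x(6 + 2, -1)*a) = -9 + 8*((√(6 + (6 + 2))/6)*3) = -9 + 8*((√(6 + 8)/6)*3) = -9 + 8*((√14/6)*3) = -9 + 8*(√14/2) = -9 + 4*√14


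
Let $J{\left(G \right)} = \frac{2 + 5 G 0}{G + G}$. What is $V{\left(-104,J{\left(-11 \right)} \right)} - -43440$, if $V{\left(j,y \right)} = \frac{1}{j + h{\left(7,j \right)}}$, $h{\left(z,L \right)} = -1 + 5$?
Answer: $\frac{4343999}{100} \approx 43440.0$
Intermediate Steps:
$J{\left(G \right)} = \frac{1}{G}$ ($J{\left(G \right)} = \frac{2 + 0}{2 G} = 2 \frac{1}{2 G} = \frac{1}{G}$)
$h{\left(z,L \right)} = 4$
$V{\left(j,y \right)} = \frac{1}{4 + j}$ ($V{\left(j,y \right)} = \frac{1}{j + 4} = \frac{1}{4 + j}$)
$V{\left(-104,J{\left(-11 \right)} \right)} - -43440 = \frac{1}{4 - 104} - -43440 = \frac{1}{-100} + 43440 = - \frac{1}{100} + 43440 = \frac{4343999}{100}$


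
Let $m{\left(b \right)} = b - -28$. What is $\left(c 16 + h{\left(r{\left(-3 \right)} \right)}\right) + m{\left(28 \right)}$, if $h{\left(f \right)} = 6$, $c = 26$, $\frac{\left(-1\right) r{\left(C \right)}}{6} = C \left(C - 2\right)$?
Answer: $478$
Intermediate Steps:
$r{\left(C \right)} = - 6 C \left(-2 + C\right)$ ($r{\left(C \right)} = - 6 C \left(C - 2\right) = - 6 C \left(-2 + C\right)$)
$m{\left(b \right)} = 28 + b$ ($m{\left(b \right)} = b + 28 = 28 + b$)
$\left(c 16 + h{\left(r{\left(-3 \right)} \right)}\right) + m{\left(28 \right)} = \left(26 \cdot 16 + 6\right) + \left(28 + 28\right) = \left(416 + 6\right) + 56 = 422 + 56 = 478$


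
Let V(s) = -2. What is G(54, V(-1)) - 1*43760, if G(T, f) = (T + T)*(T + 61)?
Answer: -31340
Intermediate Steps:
G(T, f) = 2*T*(61 + T) (G(T, f) = (2*T)*(61 + T) = 2*T*(61 + T))
G(54, V(-1)) - 1*43760 = 2*54*(61 + 54) - 1*43760 = 2*54*115 - 43760 = 12420 - 43760 = -31340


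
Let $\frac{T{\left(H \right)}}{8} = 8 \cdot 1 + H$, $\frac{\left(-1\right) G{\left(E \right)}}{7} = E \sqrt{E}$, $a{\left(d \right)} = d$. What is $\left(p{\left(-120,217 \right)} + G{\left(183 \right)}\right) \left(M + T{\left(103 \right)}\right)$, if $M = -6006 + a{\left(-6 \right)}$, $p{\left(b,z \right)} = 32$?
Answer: $-163968 + 6563844 \sqrt{183} \approx 8.863 \cdot 10^{7}$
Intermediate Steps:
$M = -6012$ ($M = -6006 - 6 = -6012$)
$G{\left(E \right)} = - 7 E^{\frac{3}{2}}$ ($G{\left(E \right)} = - 7 E \sqrt{E} = - 7 E^{\frac{3}{2}}$)
$T{\left(H \right)} = 64 + 8 H$ ($T{\left(H \right)} = 8 \left(8 \cdot 1 + H\right) = 8 \left(8 + H\right) = 64 + 8 H$)
$\left(p{\left(-120,217 \right)} + G{\left(183 \right)}\right) \left(M + T{\left(103 \right)}\right) = \left(32 - 7 \cdot 183^{\frac{3}{2}}\right) \left(-6012 + \left(64 + 8 \cdot 103\right)\right) = \left(32 - 7 \cdot 183 \sqrt{183}\right) \left(-6012 + \left(64 + 824\right)\right) = \left(32 - 1281 \sqrt{183}\right) \left(-6012 + 888\right) = \left(32 - 1281 \sqrt{183}\right) \left(-5124\right) = -163968 + 6563844 \sqrt{183}$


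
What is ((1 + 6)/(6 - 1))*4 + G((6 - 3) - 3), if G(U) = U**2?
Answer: 28/5 ≈ 5.6000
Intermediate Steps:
((1 + 6)/(6 - 1))*4 + G((6 - 3) - 3) = ((1 + 6)/(6 - 1))*4 + ((6 - 3) - 3)**2 = (7/5)*4 + (3 - 3)**2 = (7*(1/5))*4 + 0**2 = (7/5)*4 + 0 = 28/5 + 0 = 28/5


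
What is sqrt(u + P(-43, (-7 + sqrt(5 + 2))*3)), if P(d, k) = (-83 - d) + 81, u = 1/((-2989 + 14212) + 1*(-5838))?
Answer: sqrt(1188932610)/5385 ≈ 6.4031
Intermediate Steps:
u = 1/5385 (u = 1/(11223 - 5838) = 1/5385 ≈ 0.00018570)
P(d, k) = -2 - d
sqrt(u + P(-43, (-7 + sqrt(5 + 2))*3)) = sqrt(1/5385 + (-2 - 1*(-43))) = sqrt(1/5385 + (-2 + 43)) = sqrt(1/5385 + 41) = sqrt(220786/5385) = sqrt(1188932610)/5385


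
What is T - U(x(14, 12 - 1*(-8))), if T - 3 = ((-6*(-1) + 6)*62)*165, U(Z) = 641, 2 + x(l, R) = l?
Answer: 122122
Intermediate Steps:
x(l, R) = -2 + l
T = 122763 (T = 3 + ((-6*(-1) + 6)*62)*165 = 3 + ((6 + 6)*62)*165 = 3 + (12*62)*165 = 3 + 744*165 = 3 + 122760 = 122763)
T - U(x(14, 12 - 1*(-8))) = 122763 - 1*641 = 122763 - 641 = 122122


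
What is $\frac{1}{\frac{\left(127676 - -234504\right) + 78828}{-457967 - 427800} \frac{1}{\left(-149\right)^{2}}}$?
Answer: $- \frac{19664913167}{441008} \approx -44591.0$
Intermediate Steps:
$\frac{1}{\frac{\left(127676 - -234504\right) + 78828}{-457967 - 427800} \frac{1}{\left(-149\right)^{2}}} = \frac{1}{\frac{\left(127676 + 234504\right) + 78828}{-885767} \cdot \frac{1}{22201}} = \frac{1}{\left(362180 + 78828\right) \left(- \frac{1}{885767}\right) \frac{1}{22201}} = \frac{1}{441008 \left(- \frac{1}{885767}\right) \frac{1}{22201}} = \frac{1}{\left(- \frac{441008}{885767}\right) \frac{1}{22201}} = \frac{1}{- \frac{441008}{19664913167}} = - \frac{19664913167}{441008}$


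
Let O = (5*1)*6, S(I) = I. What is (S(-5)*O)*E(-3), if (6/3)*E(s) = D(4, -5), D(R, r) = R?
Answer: -300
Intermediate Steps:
E(s) = 2 (E(s) = (½)*4 = 2)
O = 30 (O = 5*6 = 30)
(S(-5)*O)*E(-3) = -5*30*2 = -150*2 = -300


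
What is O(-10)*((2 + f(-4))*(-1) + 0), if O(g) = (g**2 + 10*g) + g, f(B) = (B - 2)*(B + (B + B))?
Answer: 740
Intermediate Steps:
f(B) = 3*B*(-2 + B) (f(B) = (-2 + B)*(B + 2*B) = (-2 + B)*(3*B) = 3*B*(-2 + B))
O(g) = g**2 + 11*g
O(-10)*((2 + f(-4))*(-1) + 0) = (-10*(11 - 10))*((2 + 3*(-4)*(-2 - 4))*(-1) + 0) = (-10*1)*((2 + 3*(-4)*(-6))*(-1) + 0) = -10*((2 + 72)*(-1) + 0) = -10*(74*(-1) + 0) = -10*(-74 + 0) = -10*(-74) = 740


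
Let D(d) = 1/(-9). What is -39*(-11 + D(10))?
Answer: 1300/3 ≈ 433.33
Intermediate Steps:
D(d) = -⅑
-39*(-11 + D(10)) = -39*(-11 - ⅑) = -39*(-100/9) = 1300/3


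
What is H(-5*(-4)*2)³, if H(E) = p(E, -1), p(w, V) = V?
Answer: -1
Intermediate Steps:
H(E) = -1
H(-5*(-4)*2)³ = (-1)³ = -1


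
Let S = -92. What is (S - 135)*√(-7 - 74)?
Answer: -2043*I ≈ -2043.0*I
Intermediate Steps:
(S - 135)*√(-7 - 74) = (-92 - 135)*√(-7 - 74) = -2043*I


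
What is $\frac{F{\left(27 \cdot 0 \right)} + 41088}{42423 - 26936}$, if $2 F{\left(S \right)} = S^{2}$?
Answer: $\frac{41088}{15487} \approx 2.6531$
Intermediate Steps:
$F{\left(S \right)} = \frac{S^{2}}{2}$
$\frac{F{\left(27 \cdot 0 \right)} + 41088}{42423 - 26936} = \frac{\frac{\left(27 \cdot 0\right)^{2}}{2} + 41088}{42423 - 26936} = \frac{\frac{0^{2}}{2} + 41088}{15487} = \left(\frac{1}{2} \cdot 0 + 41088\right) \frac{1}{15487} = \left(0 + 41088\right) \frac{1}{15487} = 41088 \cdot \frac{1}{15487} = \frac{41088}{15487}$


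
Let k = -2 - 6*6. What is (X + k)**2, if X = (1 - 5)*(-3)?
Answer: 676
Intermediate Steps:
k = -38 (k = -2 - 36 = -38)
X = 12 (X = -4*(-3) = 12)
(X + k)**2 = (12 - 38)**2 = (-26)**2 = 676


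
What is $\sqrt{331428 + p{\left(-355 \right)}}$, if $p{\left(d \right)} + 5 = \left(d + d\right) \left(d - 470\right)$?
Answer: $\sqrt{917173} \approx 957.69$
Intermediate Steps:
$p{\left(d \right)} = -5 + 2 d \left(-470 + d\right)$ ($p{\left(d \right)} = -5 + \left(d + d\right) \left(d - 470\right) = -5 + 2 d \left(-470 + d\right)$)
$\sqrt{331428 + p{\left(-355 \right)}} = \sqrt{331428 - \left(-333695 - 252050\right)} = \sqrt{331428 + \left(-5 + 333700 + 2 \cdot 126025\right)} = \sqrt{331428 + \left(-5 + 333700 + 252050\right)} = \sqrt{331428 + 585745} = \sqrt{917173}$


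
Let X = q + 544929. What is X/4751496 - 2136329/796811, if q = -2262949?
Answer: -2879923983101/946511069814 ≈ -3.0427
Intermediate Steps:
X = -1718020 (X = -2262949 + 544929 = -1718020)
X/4751496 - 2136329/796811 = -1718020/4751496 - 2136329/796811 = -1718020*1/4751496 - 2136329*1/796811 = -429505/1187874 - 2136329/796811 = -2879923983101/946511069814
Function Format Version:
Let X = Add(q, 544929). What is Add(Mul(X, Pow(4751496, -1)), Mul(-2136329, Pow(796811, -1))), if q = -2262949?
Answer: Rational(-2879923983101, 946511069814) ≈ -3.0427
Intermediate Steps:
X = -1718020 (X = Add(-2262949, 544929) = -1718020)
Add(Mul(X, Pow(4751496, -1)), Mul(-2136329, Pow(796811, -1))) = Add(Mul(-1718020, Pow(4751496, -1)), Mul(-2136329, Pow(796811, -1))) = Add(Mul(-1718020, Rational(1, 4751496)), Mul(-2136329, Rational(1, 796811))) = Add(Rational(-429505, 1187874), Rational(-2136329, 796811)) = Rational(-2879923983101, 946511069814)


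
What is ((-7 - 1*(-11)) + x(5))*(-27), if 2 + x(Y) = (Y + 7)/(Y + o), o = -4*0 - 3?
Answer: -216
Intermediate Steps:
o = -3 (o = 0 - 3 = -3)
x(Y) = -2 + (7 + Y)/(-3 + Y) (x(Y) = -2 + (Y + 7)/(Y - 3) = -2 + (7 + Y)/(-3 + Y))
((-7 - 1*(-11)) + x(5))*(-27) = ((-7 - 1*(-11)) + (13 - 1*5)/(-3 + 5))*(-27) = ((-7 + 11) + (13 - 5)/2)*(-27) = (4 + (½)*8)*(-27) = (4 + 4)*(-27) = 8*(-27) = -216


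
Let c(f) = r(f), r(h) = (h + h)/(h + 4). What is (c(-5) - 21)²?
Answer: 121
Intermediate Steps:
r(h) = 2*h/(4 + h) (r(h) = (2*h)/(4 + h) = 2*h/(4 + h))
c(f) = 2*f/(4 + f)
(c(-5) - 21)² = (2*(-5)/(4 - 5) - 21)² = (2*(-5)/(-1) - 21)² = (2*(-5)*(-1) - 21)² = (10 - 21)² = (-11)² = 121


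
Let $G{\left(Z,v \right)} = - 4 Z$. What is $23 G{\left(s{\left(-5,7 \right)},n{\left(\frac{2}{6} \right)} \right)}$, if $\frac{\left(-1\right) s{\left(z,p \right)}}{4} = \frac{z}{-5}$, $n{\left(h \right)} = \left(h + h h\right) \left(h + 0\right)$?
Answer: $368$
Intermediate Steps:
$n{\left(h \right)} = h \left(h + h^{2}\right)$ ($n{\left(h \right)} = \left(h + h^{2}\right) h = h \left(h + h^{2}\right)$)
$s{\left(z,p \right)} = \frac{4 z}{5}$ ($s{\left(z,p \right)} = - 4 \frac{z}{-5} = - 4 z \left(- \frac{1}{5}\right) = - 4 \left(- \frac{z}{5}\right) = \frac{4 z}{5}$)
$23 G{\left(s{\left(-5,7 \right)},n{\left(\frac{2}{6} \right)} \right)} = 23 \left(- 4 \cdot \frac{4}{5} \left(-5\right)\right) = 23 \left(\left(-4\right) \left(-4\right)\right) = 23 \cdot 16 = 368$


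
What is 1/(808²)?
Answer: 1/652864 ≈ 1.5317e-6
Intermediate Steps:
1/(808²) = 1/652864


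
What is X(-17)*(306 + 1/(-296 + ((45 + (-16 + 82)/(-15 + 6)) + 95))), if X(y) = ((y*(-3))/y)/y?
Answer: 449811/8330 ≈ 53.999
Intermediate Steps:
X(y) = -3/y (X(y) = ((-3*y)/y)/y = -3/y)
X(-17)*(306 + 1/(-296 + ((45 + (-16 + 82)/(-15 + 6)) + 95))) = (-3/(-17))*(306 + 1/(-296 + ((45 + (-16 + 82)/(-15 + 6)) + 95))) = (-3*(-1/17))*(306 + 1/(-296 + ((45 + 66/(-9)) + 95))) = 3*(306 + 1/(-296 + ((45 + 66*(-1/9)) + 95)))/17 = 3*(306 + 1/(-296 + ((45 - 22/3) + 95)))/17 = 3*(306 + 1/(-296 + (113/3 + 95)))/17 = 3*(306 + 1/(-296 + 398/3))/17 = 3*(306 + 1/(-490/3))/17 = 3*(306 - 3/490)/17 = (3/17)*(149937/490) = 449811/8330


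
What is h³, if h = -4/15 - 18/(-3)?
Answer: 636056/3375 ≈ 188.46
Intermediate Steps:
h = 86/15 (h = -4*1/15 - 18*(-⅓) = -4/15 + 6 = 86/15 ≈ 5.7333)
h³ = (86/15)³ = 636056/3375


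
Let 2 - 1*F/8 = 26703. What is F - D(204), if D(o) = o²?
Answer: -255224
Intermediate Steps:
F = -213608 (F = 16 - 8*26703 = 16 - 213624 = -213608)
F - D(204) = -213608 - 1*204² = -213608 - 1*41616 = -213608 - 41616 = -255224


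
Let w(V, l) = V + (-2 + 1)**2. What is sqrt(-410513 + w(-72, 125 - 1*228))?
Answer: 2*I*sqrt(102646) ≈ 640.77*I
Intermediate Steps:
w(V, l) = 1 + V (w(V, l) = V + (-1)**2 = V + 1 = 1 + V)
sqrt(-410513 + w(-72, 125 - 1*228)) = sqrt(-410513 + (1 - 72)) = sqrt(-410513 - 71) = sqrt(-410584) = 2*I*sqrt(102646)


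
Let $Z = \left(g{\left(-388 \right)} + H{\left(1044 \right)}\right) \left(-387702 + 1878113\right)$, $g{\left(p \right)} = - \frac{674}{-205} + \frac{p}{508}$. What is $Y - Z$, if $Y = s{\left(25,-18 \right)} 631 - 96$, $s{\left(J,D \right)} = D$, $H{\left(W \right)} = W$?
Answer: $- \frac{40608413384873}{26035} \approx -1.5598 \cdot 10^{9}$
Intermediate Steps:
$g{\left(p \right)} = \frac{674}{205} + \frac{p}{508}$ ($g{\left(p \right)} = \left(-674\right) \left(- \frac{1}{205}\right) + p \frac{1}{508} = \frac{674}{205} + \frac{p}{508}$)
$Z = \frac{40608115179983}{26035}$ ($Z = \left(\left(\frac{674}{205} + \frac{1}{508} \left(-388\right)\right) + 1044\right) \left(-387702 + 1878113\right) = \left(\left(\frac{674}{205} - \frac{97}{127}\right) + 1044\right) 1490411 = \left(\frac{65713}{26035} + 1044\right) 1490411 = \frac{27246253}{26035} \cdot 1490411 = \frac{40608115179983}{26035} \approx 1.5598 \cdot 10^{9}$)
$Y = -11454$ ($Y = \left(-18\right) 631 - 96 = -11358 - 96 = -11454$)
$Y - Z = -11454 - \frac{40608115179983}{26035} = - \frac{40608413384873}{26035}$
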